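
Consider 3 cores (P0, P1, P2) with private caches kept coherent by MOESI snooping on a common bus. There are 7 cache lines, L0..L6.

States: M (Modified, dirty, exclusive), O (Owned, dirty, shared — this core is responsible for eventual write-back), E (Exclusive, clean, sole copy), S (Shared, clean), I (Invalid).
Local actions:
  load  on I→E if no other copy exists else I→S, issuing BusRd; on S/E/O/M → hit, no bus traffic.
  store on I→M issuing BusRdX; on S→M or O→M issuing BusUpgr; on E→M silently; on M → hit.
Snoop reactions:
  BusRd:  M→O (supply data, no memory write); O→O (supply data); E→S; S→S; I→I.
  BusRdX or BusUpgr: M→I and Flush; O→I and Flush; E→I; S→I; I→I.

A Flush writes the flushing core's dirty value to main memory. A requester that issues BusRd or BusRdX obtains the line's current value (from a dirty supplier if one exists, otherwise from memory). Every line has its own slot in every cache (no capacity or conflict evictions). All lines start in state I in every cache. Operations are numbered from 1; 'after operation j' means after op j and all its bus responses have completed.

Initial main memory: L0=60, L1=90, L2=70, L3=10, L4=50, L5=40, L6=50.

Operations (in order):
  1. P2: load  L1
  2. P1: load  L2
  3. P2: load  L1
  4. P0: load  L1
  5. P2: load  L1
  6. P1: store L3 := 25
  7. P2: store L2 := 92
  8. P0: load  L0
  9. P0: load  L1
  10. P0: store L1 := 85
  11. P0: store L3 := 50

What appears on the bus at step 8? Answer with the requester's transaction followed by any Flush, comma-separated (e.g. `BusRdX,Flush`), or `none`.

bus = BusRd

1. P2: load  L1  bus=[BusRd]  L1: P0=I P1=I P2=E  mem[L1]=90
2. P1: load  L2  bus=[BusRd]  L2: P0=I P1=E P2=I  mem[L2]=70
3. P2: load  L1  bus=[-]  L1: P0=I P1=I P2=E  mem[L1]=90
4. P0: load  L1  bus=[BusRd]  L1: P0=S P1=I P2=S  mem[L1]=90
5. P2: load  L1  bus=[-]  L1: P0=S P1=I P2=S  mem[L1]=90
6. P1: store L3 := 25  bus=[BusRdX]  L3: P0=I P1=M P2=I  mem[L3]=10
7. P2: store L2 := 92  bus=[BusRdX]  L2: P0=I P1=I P2=M  mem[L2]=70
8. P0: load  L0  bus=[BusRd]  L0: P0=E P1=I P2=I  mem[L0]=60
9. P0: load  L1  bus=[-]  L1: P0=S P1=I P2=S  mem[L1]=90
10. P0: store L1 := 85  bus=[BusUpgr]  L1: P0=M P1=I P2=I  mem[L1]=90
11. P0: store L3 := 50  bus=[BusRdX,Flush]  L3: P0=M P1=I P2=I  mem[L3]=25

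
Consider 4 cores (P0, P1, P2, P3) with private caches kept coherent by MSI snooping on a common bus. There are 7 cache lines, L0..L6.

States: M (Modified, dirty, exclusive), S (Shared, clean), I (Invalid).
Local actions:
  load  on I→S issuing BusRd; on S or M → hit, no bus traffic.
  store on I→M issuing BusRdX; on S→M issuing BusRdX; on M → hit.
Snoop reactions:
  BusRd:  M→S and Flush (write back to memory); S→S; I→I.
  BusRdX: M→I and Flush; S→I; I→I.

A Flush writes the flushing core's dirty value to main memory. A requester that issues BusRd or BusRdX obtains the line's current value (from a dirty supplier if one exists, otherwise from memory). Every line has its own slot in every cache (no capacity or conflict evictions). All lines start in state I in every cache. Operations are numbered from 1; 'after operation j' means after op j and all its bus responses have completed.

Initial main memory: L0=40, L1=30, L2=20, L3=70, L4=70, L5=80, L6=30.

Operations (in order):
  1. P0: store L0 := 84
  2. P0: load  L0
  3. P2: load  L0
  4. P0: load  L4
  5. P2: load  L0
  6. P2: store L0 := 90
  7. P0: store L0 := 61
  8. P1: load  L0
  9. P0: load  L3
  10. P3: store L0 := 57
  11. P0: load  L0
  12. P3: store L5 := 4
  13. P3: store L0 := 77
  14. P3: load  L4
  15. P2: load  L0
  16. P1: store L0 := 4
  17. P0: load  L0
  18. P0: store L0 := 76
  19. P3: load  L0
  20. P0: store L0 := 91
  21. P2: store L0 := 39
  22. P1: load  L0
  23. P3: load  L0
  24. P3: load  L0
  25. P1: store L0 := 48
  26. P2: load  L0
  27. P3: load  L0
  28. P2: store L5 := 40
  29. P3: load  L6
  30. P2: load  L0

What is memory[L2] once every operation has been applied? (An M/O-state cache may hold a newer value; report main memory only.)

step 1: P0: store L0 := 84  ⟶  MIII  (L0)  txn=BusRdX  M[L0]=40
step 2: P0: load  L0  ⟶  MIII  (L0)  txn=∅  M[L0]=40
step 3: P2: load  L0  ⟶  SISI  (L0)  txn=BusRd+Flush  M[L0]=84
step 4: P0: load  L4  ⟶  SIII  (L4)  txn=BusRd  M[L4]=70
step 5: P2: load  L0  ⟶  SISI  (L0)  txn=∅  M[L0]=84
step 6: P2: store L0 := 90  ⟶  IIMI  (L0)  txn=BusRdX  M[L0]=84
step 7: P0: store L0 := 61  ⟶  MIII  (L0)  txn=BusRdX+Flush  M[L0]=90
step 8: P1: load  L0  ⟶  SSII  (L0)  txn=BusRd+Flush  M[L0]=61
step 9: P0: load  L3  ⟶  SIII  (L3)  txn=BusRd  M[L3]=70
step 10: P3: store L0 := 57  ⟶  IIIM  (L0)  txn=BusRdX  M[L0]=61
step 11: P0: load  L0  ⟶  SIIS  (L0)  txn=BusRd+Flush  M[L0]=57
step 12: P3: store L5 := 4  ⟶  IIIM  (L5)  txn=BusRdX  M[L5]=80
step 13: P3: store L0 := 77  ⟶  IIIM  (L0)  txn=BusRdX  M[L0]=57
step 14: P3: load  L4  ⟶  SIIS  (L4)  txn=BusRd  M[L4]=70
step 15: P2: load  L0  ⟶  IISS  (L0)  txn=BusRd+Flush  M[L0]=77
step 16: P1: store L0 := 4  ⟶  IMII  (L0)  txn=BusRdX  M[L0]=77
step 17: P0: load  L0  ⟶  SSII  (L0)  txn=BusRd+Flush  M[L0]=4
step 18: P0: store L0 := 76  ⟶  MIII  (L0)  txn=BusRdX  M[L0]=4
step 19: P3: load  L0  ⟶  SIIS  (L0)  txn=BusRd+Flush  M[L0]=76
step 20: P0: store L0 := 91  ⟶  MIII  (L0)  txn=BusRdX  M[L0]=76
step 21: P2: store L0 := 39  ⟶  IIMI  (L0)  txn=BusRdX+Flush  M[L0]=91
step 22: P1: load  L0  ⟶  ISSI  (L0)  txn=BusRd+Flush  M[L0]=39
step 23: P3: load  L0  ⟶  ISSS  (L0)  txn=BusRd  M[L0]=39
step 24: P3: load  L0  ⟶  ISSS  (L0)  txn=∅  M[L0]=39
step 25: P1: store L0 := 48  ⟶  IMII  (L0)  txn=BusRdX  M[L0]=39
step 26: P2: load  L0  ⟶  ISSI  (L0)  txn=BusRd+Flush  M[L0]=48
step 27: P3: load  L0  ⟶  ISSS  (L0)  txn=BusRd  M[L0]=48
step 28: P2: store L5 := 40  ⟶  IIMI  (L5)  txn=BusRdX+Flush  M[L5]=4
step 29: P3: load  L6  ⟶  IIIS  (L6)  txn=BusRd  M[L6]=30
step 30: P2: load  L0  ⟶  ISSS  (L0)  txn=∅  M[L0]=48

memory[L2] = 20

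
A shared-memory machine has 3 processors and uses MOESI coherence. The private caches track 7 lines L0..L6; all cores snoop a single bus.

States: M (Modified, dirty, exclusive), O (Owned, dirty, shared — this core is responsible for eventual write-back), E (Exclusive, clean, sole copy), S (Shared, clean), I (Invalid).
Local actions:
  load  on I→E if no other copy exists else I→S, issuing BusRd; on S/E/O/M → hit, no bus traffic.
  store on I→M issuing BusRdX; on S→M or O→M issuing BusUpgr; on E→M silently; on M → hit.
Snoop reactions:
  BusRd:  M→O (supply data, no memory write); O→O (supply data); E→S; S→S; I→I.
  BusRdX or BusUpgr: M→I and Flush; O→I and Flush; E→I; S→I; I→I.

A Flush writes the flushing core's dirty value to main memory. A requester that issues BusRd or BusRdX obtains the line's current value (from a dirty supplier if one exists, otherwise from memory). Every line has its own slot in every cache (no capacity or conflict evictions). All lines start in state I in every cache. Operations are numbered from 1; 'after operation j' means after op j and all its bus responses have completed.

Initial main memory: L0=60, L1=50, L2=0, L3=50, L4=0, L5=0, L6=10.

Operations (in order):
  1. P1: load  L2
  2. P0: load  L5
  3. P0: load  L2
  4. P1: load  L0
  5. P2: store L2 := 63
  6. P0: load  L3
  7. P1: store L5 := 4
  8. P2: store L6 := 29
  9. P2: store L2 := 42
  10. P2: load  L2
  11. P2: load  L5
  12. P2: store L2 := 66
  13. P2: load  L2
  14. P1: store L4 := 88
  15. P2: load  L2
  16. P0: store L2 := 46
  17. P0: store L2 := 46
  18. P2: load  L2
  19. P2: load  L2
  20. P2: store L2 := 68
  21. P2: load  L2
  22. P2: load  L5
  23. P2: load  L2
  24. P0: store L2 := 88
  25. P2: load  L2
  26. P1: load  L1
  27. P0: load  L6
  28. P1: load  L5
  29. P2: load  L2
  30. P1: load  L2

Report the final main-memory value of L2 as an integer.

1. P1: load  L2  bus=[BusRd]  L2: P0=I P1=E P2=I  mem[L2]=0
2. P0: load  L5  bus=[BusRd]  L5: P0=E P1=I P2=I  mem[L5]=0
3. P0: load  L2  bus=[BusRd]  L2: P0=S P1=S P2=I  mem[L2]=0
4. P1: load  L0  bus=[BusRd]  L0: P0=I P1=E P2=I  mem[L0]=60
5. P2: store L2 := 63  bus=[BusRdX]  L2: P0=I P1=I P2=M  mem[L2]=0
6. P0: load  L3  bus=[BusRd]  L3: P0=E P1=I P2=I  mem[L3]=50
7. P1: store L5 := 4  bus=[BusRdX]  L5: P0=I P1=M P2=I  mem[L5]=0
8. P2: store L6 := 29  bus=[BusRdX]  L6: P0=I P1=I P2=M  mem[L6]=10
9. P2: store L2 := 42  bus=[-]  L2: P0=I P1=I P2=M  mem[L2]=0
10. P2: load  L2  bus=[-]  L2: P0=I P1=I P2=M  mem[L2]=0
11. P2: load  L5  bus=[BusRd]  L5: P0=I P1=O P2=S  mem[L5]=0
12. P2: store L2 := 66  bus=[-]  L2: P0=I P1=I P2=M  mem[L2]=0
13. P2: load  L2  bus=[-]  L2: P0=I P1=I P2=M  mem[L2]=0
14. P1: store L4 := 88  bus=[BusRdX]  L4: P0=I P1=M P2=I  mem[L4]=0
15. P2: load  L2  bus=[-]  L2: P0=I P1=I P2=M  mem[L2]=0
16. P0: store L2 := 46  bus=[BusRdX,Flush]  L2: P0=M P1=I P2=I  mem[L2]=66
17. P0: store L2 := 46  bus=[-]  L2: P0=M P1=I P2=I  mem[L2]=66
18. P2: load  L2  bus=[BusRd]  L2: P0=O P1=I P2=S  mem[L2]=66
19. P2: load  L2  bus=[-]  L2: P0=O P1=I P2=S  mem[L2]=66
20. P2: store L2 := 68  bus=[BusUpgr,Flush]  L2: P0=I P1=I P2=M  mem[L2]=46
21. P2: load  L2  bus=[-]  L2: P0=I P1=I P2=M  mem[L2]=46
22. P2: load  L5  bus=[-]  L5: P0=I P1=O P2=S  mem[L5]=0
23. P2: load  L2  bus=[-]  L2: P0=I P1=I P2=M  mem[L2]=46
24. P0: store L2 := 88  bus=[BusRdX,Flush]  L2: P0=M P1=I P2=I  mem[L2]=68
25. P2: load  L2  bus=[BusRd]  L2: P0=O P1=I P2=S  mem[L2]=68
26. P1: load  L1  bus=[BusRd]  L1: P0=I P1=E P2=I  mem[L1]=50
27. P0: load  L6  bus=[BusRd]  L6: P0=S P1=I P2=O  mem[L6]=10
28. P1: load  L5  bus=[-]  L5: P0=I P1=O P2=S  mem[L5]=0
29. P2: load  L2  bus=[-]  L2: P0=O P1=I P2=S  mem[L2]=68
30. P1: load  L2  bus=[BusRd]  L2: P0=O P1=S P2=S  mem[L2]=68

memory[L2] = 68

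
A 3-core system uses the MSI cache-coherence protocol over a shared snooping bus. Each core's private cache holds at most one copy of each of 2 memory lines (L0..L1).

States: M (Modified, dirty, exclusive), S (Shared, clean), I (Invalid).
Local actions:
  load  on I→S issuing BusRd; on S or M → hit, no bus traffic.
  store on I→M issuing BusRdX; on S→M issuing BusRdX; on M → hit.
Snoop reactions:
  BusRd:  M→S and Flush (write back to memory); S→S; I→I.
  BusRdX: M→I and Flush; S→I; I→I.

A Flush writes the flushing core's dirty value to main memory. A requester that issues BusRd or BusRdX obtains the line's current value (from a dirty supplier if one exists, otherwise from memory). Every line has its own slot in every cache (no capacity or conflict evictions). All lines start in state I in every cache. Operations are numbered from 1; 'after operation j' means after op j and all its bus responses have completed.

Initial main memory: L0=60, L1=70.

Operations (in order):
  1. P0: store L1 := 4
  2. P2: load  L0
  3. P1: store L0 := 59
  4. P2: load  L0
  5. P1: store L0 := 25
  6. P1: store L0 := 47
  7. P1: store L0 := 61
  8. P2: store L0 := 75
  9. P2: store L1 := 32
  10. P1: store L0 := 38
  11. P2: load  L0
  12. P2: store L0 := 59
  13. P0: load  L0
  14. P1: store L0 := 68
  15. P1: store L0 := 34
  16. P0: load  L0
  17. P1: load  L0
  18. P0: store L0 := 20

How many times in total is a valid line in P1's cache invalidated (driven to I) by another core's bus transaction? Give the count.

invalidations = 3

1. P0: store L1 := 4  bus=[BusRdX]  L1: P0=M P1=I P2=I  mem[L1]=70
2. P2: load  L0  bus=[BusRd]  L0: P0=I P1=I P2=S  mem[L0]=60
3. P1: store L0 := 59  bus=[BusRdX]  L0: P0=I P1=M P2=I  mem[L0]=60
4. P2: load  L0  bus=[BusRd,Flush]  L0: P0=I P1=S P2=S  mem[L0]=59
5. P1: store L0 := 25  bus=[BusRdX]  L0: P0=I P1=M P2=I  mem[L0]=59
6. P1: store L0 := 47  bus=[-]  L0: P0=I P1=M P2=I  mem[L0]=59
7. P1: store L0 := 61  bus=[-]  L0: P0=I P1=M P2=I  mem[L0]=59
8. P2: store L0 := 75  bus=[BusRdX,Flush]  L0: P0=I P1=I P2=M  mem[L0]=61
9. P2: store L1 := 32  bus=[BusRdX,Flush]  L1: P0=I P1=I P2=M  mem[L1]=4
10. P1: store L0 := 38  bus=[BusRdX,Flush]  L0: P0=I P1=M P2=I  mem[L0]=75
11. P2: load  L0  bus=[BusRd,Flush]  L0: P0=I P1=S P2=S  mem[L0]=38
12. P2: store L0 := 59  bus=[BusRdX]  L0: P0=I P1=I P2=M  mem[L0]=38
13. P0: load  L0  bus=[BusRd,Flush]  L0: P0=S P1=I P2=S  mem[L0]=59
14. P1: store L0 := 68  bus=[BusRdX]  L0: P0=I P1=M P2=I  mem[L0]=59
15. P1: store L0 := 34  bus=[-]  L0: P0=I P1=M P2=I  mem[L0]=59
16. P0: load  L0  bus=[BusRd,Flush]  L0: P0=S P1=S P2=I  mem[L0]=34
17. P1: load  L0  bus=[-]  L0: P0=S P1=S P2=I  mem[L0]=34
18. P0: store L0 := 20  bus=[BusRdX]  L0: P0=M P1=I P2=I  mem[L0]=34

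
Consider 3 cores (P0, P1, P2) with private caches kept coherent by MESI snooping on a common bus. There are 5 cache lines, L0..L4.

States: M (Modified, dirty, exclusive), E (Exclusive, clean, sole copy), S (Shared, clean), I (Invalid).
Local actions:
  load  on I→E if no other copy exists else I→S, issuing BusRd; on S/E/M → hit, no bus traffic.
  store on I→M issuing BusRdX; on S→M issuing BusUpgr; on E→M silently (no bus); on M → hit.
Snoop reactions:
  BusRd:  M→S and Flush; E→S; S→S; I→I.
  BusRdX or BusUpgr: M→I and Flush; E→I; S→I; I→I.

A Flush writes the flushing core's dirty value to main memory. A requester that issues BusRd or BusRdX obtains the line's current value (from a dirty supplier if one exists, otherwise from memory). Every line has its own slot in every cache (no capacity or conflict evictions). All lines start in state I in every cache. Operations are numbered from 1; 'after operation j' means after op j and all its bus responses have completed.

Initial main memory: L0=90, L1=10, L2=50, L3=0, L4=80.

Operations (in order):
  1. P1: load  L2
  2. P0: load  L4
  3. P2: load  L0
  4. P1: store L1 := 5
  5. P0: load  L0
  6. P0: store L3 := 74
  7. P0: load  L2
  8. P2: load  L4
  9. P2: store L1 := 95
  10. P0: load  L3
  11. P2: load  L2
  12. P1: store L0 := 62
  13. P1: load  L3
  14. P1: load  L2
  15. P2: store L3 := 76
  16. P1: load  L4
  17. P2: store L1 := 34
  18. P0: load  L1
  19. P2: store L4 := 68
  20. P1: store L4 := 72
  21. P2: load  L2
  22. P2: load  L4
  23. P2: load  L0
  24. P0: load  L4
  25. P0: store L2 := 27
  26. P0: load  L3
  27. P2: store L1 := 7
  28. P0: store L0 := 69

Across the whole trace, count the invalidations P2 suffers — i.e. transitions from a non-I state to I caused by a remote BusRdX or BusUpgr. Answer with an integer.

invalidations = 4

step 1: P1: load  L2  ⟶  IEI  (L2)  txn=BusRd  M[L2]=50
step 2: P0: load  L4  ⟶  EII  (L4)  txn=BusRd  M[L4]=80
step 3: P2: load  L0  ⟶  IIE  (L0)  txn=BusRd  M[L0]=90
step 4: P1: store L1 := 5  ⟶  IMI  (L1)  txn=BusRdX  M[L1]=10
step 5: P0: load  L0  ⟶  SIS  (L0)  txn=BusRd  M[L0]=90
step 6: P0: store L3 := 74  ⟶  MII  (L3)  txn=BusRdX  M[L3]=0
step 7: P0: load  L2  ⟶  SSI  (L2)  txn=BusRd  M[L2]=50
step 8: P2: load  L4  ⟶  SIS  (L4)  txn=BusRd  M[L4]=80
step 9: P2: store L1 := 95  ⟶  IIM  (L1)  txn=BusRdX+Flush  M[L1]=5
step 10: P0: load  L3  ⟶  MII  (L3)  txn=∅  M[L3]=0
step 11: P2: load  L2  ⟶  SSS  (L2)  txn=BusRd  M[L2]=50
step 12: P1: store L0 := 62  ⟶  IMI  (L0)  txn=BusRdX  M[L0]=90
step 13: P1: load  L3  ⟶  SSI  (L3)  txn=BusRd+Flush  M[L3]=74
step 14: P1: load  L2  ⟶  SSS  (L2)  txn=∅  M[L2]=50
step 15: P2: store L3 := 76  ⟶  IIM  (L3)  txn=BusRdX  M[L3]=74
step 16: P1: load  L4  ⟶  SSS  (L4)  txn=BusRd  M[L4]=80
step 17: P2: store L1 := 34  ⟶  IIM  (L1)  txn=∅  M[L1]=5
step 18: P0: load  L1  ⟶  SIS  (L1)  txn=BusRd+Flush  M[L1]=34
step 19: P2: store L4 := 68  ⟶  IIM  (L4)  txn=BusUpgr  M[L4]=80
step 20: P1: store L4 := 72  ⟶  IMI  (L4)  txn=BusRdX+Flush  M[L4]=68
step 21: P2: load  L2  ⟶  SSS  (L2)  txn=∅  M[L2]=50
step 22: P2: load  L4  ⟶  ISS  (L4)  txn=BusRd+Flush  M[L4]=72
step 23: P2: load  L0  ⟶  ISS  (L0)  txn=BusRd+Flush  M[L0]=62
step 24: P0: load  L4  ⟶  SSS  (L4)  txn=BusRd  M[L4]=72
step 25: P0: store L2 := 27  ⟶  MII  (L2)  txn=BusUpgr  M[L2]=50
step 26: P0: load  L3  ⟶  SIS  (L3)  txn=BusRd+Flush  M[L3]=76
step 27: P2: store L1 := 7  ⟶  IIM  (L1)  txn=BusUpgr  M[L1]=34
step 28: P0: store L0 := 69  ⟶  MII  (L0)  txn=BusRdX  M[L0]=62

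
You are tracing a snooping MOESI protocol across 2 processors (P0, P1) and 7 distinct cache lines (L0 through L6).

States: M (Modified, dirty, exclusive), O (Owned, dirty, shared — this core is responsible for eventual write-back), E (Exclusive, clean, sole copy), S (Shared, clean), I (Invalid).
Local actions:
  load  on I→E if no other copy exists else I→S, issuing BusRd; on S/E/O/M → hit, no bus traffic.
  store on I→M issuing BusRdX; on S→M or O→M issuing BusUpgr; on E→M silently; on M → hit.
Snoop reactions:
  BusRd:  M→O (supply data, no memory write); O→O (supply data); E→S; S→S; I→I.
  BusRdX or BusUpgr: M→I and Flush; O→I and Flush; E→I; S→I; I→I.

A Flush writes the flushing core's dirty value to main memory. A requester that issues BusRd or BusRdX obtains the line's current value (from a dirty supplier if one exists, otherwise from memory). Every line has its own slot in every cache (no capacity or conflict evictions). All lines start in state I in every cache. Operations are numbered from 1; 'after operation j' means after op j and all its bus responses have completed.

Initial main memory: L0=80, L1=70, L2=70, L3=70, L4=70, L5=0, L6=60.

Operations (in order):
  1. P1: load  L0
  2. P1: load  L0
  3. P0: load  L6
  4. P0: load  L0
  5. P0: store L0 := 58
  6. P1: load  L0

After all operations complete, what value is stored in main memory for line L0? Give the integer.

memory[L0] = 80

step 1: P1: load  L0  ⟶  IE  (L0)  txn=BusRd  M[L0]=80
step 2: P1: load  L0  ⟶  IE  (L0)  txn=∅  M[L0]=80
step 3: P0: load  L6  ⟶  EI  (L6)  txn=BusRd  M[L6]=60
step 4: P0: load  L0  ⟶  SS  (L0)  txn=BusRd  M[L0]=80
step 5: P0: store L0 := 58  ⟶  MI  (L0)  txn=BusUpgr  M[L0]=80
step 6: P1: load  L0  ⟶  OS  (L0)  txn=BusRd  M[L0]=80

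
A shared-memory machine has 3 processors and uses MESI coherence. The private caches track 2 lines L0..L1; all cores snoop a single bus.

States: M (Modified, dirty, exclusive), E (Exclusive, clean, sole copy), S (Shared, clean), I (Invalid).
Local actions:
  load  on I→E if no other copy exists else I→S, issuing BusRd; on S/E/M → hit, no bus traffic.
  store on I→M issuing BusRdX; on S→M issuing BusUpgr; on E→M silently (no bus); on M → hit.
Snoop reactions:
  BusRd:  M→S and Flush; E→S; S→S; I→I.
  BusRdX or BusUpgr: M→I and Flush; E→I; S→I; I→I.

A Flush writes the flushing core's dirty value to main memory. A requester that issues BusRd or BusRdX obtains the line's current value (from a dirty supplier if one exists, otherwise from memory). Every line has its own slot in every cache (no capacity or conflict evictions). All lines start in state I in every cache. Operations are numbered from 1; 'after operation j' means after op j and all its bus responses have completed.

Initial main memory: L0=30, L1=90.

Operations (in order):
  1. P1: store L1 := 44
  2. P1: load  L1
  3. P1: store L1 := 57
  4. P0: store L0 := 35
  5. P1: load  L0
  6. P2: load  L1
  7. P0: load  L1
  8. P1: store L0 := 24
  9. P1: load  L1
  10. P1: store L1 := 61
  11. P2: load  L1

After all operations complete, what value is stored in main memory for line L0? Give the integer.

  op1 P1: store L1 := 44 → I/M/I on L1; bus BusRdX; mem=90
  op2 P1: load  L1 → I/M/I on L1; bus (none); mem=90
  op3 P1: store L1 := 57 → I/M/I on L1; bus (none); mem=90
  op4 P0: store L0 := 35 → M/I/I on L0; bus BusRdX; mem=30
  op5 P1: load  L0 → S/S/I on L0; bus BusRd Flush; mem=35
  op6 P2: load  L1 → I/S/S on L1; bus BusRd Flush; mem=57
  op7 P0: load  L1 → S/S/S on L1; bus BusRd; mem=57
  op8 P1: store L0 := 24 → I/M/I on L0; bus BusUpgr; mem=35
  op9 P1: load  L1 → S/S/S on L1; bus (none); mem=57
  op10 P1: store L1 := 61 → I/M/I on L1; bus BusUpgr; mem=57
  op11 P2: load  L1 → I/S/S on L1; bus BusRd Flush; mem=61

memory[L0] = 35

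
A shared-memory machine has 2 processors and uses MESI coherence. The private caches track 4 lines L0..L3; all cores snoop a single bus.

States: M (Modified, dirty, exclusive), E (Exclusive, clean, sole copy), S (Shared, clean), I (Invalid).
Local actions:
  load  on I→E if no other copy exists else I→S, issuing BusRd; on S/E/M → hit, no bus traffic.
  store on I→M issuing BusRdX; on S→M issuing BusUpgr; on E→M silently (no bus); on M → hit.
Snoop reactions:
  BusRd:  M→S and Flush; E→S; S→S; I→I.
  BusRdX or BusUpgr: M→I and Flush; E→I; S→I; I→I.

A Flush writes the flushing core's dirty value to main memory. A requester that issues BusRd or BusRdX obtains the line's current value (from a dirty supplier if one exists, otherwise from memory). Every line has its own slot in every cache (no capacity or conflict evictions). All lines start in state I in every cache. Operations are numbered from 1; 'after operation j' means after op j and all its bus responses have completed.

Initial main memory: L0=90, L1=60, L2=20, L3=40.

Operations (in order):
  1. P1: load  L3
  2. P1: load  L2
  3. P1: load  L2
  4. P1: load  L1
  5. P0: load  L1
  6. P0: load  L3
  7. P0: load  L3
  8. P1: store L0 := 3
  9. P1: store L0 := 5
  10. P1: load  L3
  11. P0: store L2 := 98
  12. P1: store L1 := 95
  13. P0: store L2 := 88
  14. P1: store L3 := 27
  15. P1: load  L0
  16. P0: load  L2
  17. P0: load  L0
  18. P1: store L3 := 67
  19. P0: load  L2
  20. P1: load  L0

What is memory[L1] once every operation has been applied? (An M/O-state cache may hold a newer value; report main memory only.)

step 1: P1: load  L3  ⟶  IE  (L3)  txn=BusRd  M[L3]=40
step 2: P1: load  L2  ⟶  IE  (L2)  txn=BusRd  M[L2]=20
step 3: P1: load  L2  ⟶  IE  (L2)  txn=∅  M[L2]=20
step 4: P1: load  L1  ⟶  IE  (L1)  txn=BusRd  M[L1]=60
step 5: P0: load  L1  ⟶  SS  (L1)  txn=BusRd  M[L1]=60
step 6: P0: load  L3  ⟶  SS  (L3)  txn=BusRd  M[L3]=40
step 7: P0: load  L3  ⟶  SS  (L3)  txn=∅  M[L3]=40
step 8: P1: store L0 := 3  ⟶  IM  (L0)  txn=BusRdX  M[L0]=90
step 9: P1: store L0 := 5  ⟶  IM  (L0)  txn=∅  M[L0]=90
step 10: P1: load  L3  ⟶  SS  (L3)  txn=∅  M[L3]=40
step 11: P0: store L2 := 98  ⟶  MI  (L2)  txn=BusRdX  M[L2]=20
step 12: P1: store L1 := 95  ⟶  IM  (L1)  txn=BusUpgr  M[L1]=60
step 13: P0: store L2 := 88  ⟶  MI  (L2)  txn=∅  M[L2]=20
step 14: P1: store L3 := 27  ⟶  IM  (L3)  txn=BusUpgr  M[L3]=40
step 15: P1: load  L0  ⟶  IM  (L0)  txn=∅  M[L0]=90
step 16: P0: load  L2  ⟶  MI  (L2)  txn=∅  M[L2]=20
step 17: P0: load  L0  ⟶  SS  (L0)  txn=BusRd+Flush  M[L0]=5
step 18: P1: store L3 := 67  ⟶  IM  (L3)  txn=∅  M[L3]=40
step 19: P0: load  L2  ⟶  MI  (L2)  txn=∅  M[L2]=20
step 20: P1: load  L0  ⟶  SS  (L0)  txn=∅  M[L0]=5

memory[L1] = 60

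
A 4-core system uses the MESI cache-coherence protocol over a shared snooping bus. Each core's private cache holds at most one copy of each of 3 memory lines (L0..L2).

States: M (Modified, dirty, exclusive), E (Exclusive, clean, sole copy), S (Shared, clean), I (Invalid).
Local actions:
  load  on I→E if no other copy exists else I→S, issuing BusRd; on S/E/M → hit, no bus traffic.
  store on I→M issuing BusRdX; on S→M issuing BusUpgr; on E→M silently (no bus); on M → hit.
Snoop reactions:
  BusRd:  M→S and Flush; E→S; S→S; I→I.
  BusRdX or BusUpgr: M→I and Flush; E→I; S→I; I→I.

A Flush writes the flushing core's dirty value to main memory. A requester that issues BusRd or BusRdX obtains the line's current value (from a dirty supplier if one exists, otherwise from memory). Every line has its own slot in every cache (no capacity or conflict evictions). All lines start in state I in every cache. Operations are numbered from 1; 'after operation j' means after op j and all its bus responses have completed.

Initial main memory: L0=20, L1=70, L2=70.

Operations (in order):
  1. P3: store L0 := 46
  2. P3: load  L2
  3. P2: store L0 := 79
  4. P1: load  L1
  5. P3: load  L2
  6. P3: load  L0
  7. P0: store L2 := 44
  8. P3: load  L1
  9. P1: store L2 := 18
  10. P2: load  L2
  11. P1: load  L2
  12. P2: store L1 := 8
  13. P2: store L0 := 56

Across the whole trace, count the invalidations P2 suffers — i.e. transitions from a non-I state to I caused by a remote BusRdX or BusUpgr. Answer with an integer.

invalidations = 0

[1] P3: store L0 := 46 | P0:I, P1:I, P2:I, P3:M(46) | bus: BusRdX
[2] P3: load  L2 | P0:I, P1:I, P2:I, P3:E(70) | bus: BusRd
[3] P2: store L0 := 79 | P0:I, P1:I, P2:M(79), P3:I | bus: BusRdX,Flush
[4] P1: load  L1 | P0:I, P1:E(70), P2:I, P3:I | bus: BusRd
[5] P3: load  L2 | P0:I, P1:I, P2:I, P3:E(70) | bus: none
[6] P3: load  L0 | P0:I, P1:I, P2:S(79), P3:S(79) | bus: BusRd,Flush
[7] P0: store L2 := 44 | P0:M(44), P1:I, P2:I, P3:I | bus: BusRdX
[8] P3: load  L1 | P0:I, P1:S(70), P2:I, P3:S(70) | bus: BusRd
[9] P1: store L2 := 18 | P0:I, P1:M(18), P2:I, P3:I | bus: BusRdX,Flush
[10] P2: load  L2 | P0:I, P1:S(18), P2:S(18), P3:I | bus: BusRd,Flush
[11] P1: load  L2 | P0:I, P1:S(18), P2:S(18), P3:I | bus: none
[12] P2: store L1 := 8 | P0:I, P1:I, P2:M(8), P3:I | bus: BusRdX
[13] P2: store L0 := 56 | P0:I, P1:I, P2:M(56), P3:I | bus: BusUpgr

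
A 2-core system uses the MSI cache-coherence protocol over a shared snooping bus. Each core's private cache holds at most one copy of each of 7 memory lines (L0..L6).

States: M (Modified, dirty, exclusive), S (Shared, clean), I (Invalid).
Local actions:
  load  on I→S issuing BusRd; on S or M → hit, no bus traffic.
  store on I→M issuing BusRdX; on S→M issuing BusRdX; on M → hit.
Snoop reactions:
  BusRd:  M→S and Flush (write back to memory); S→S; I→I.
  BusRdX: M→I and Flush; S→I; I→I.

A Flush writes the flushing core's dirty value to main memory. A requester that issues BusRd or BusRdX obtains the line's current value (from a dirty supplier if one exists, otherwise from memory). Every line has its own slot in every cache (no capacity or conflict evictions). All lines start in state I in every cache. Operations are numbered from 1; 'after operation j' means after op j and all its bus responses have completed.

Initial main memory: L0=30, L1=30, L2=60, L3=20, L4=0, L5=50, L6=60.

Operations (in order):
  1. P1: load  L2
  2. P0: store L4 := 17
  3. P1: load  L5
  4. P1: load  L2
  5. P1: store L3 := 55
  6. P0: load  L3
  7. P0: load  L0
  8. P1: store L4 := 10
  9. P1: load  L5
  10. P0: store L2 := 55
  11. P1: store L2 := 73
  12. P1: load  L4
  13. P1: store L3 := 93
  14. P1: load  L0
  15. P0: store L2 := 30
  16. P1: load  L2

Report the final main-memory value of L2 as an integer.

memory[L2] = 30

[1] P1: load  L2 | P0:I, P1:S(60) | bus: BusRd
[2] P0: store L4 := 17 | P0:M(17), P1:I | bus: BusRdX
[3] P1: load  L5 | P0:I, P1:S(50) | bus: BusRd
[4] P1: load  L2 | P0:I, P1:S(60) | bus: none
[5] P1: store L3 := 55 | P0:I, P1:M(55) | bus: BusRdX
[6] P0: load  L3 | P0:S(55), P1:S(55) | bus: BusRd,Flush
[7] P0: load  L0 | P0:S(30), P1:I | bus: BusRd
[8] P1: store L4 := 10 | P0:I, P1:M(10) | bus: BusRdX,Flush
[9] P1: load  L5 | P0:I, P1:S(50) | bus: none
[10] P0: store L2 := 55 | P0:M(55), P1:I | bus: BusRdX
[11] P1: store L2 := 73 | P0:I, P1:M(73) | bus: BusRdX,Flush
[12] P1: load  L4 | P0:I, P1:M(10) | bus: none
[13] P1: store L3 := 93 | P0:I, P1:M(93) | bus: BusRdX
[14] P1: load  L0 | P0:S(30), P1:S(30) | bus: BusRd
[15] P0: store L2 := 30 | P0:M(30), P1:I | bus: BusRdX,Flush
[16] P1: load  L2 | P0:S(30), P1:S(30) | bus: BusRd,Flush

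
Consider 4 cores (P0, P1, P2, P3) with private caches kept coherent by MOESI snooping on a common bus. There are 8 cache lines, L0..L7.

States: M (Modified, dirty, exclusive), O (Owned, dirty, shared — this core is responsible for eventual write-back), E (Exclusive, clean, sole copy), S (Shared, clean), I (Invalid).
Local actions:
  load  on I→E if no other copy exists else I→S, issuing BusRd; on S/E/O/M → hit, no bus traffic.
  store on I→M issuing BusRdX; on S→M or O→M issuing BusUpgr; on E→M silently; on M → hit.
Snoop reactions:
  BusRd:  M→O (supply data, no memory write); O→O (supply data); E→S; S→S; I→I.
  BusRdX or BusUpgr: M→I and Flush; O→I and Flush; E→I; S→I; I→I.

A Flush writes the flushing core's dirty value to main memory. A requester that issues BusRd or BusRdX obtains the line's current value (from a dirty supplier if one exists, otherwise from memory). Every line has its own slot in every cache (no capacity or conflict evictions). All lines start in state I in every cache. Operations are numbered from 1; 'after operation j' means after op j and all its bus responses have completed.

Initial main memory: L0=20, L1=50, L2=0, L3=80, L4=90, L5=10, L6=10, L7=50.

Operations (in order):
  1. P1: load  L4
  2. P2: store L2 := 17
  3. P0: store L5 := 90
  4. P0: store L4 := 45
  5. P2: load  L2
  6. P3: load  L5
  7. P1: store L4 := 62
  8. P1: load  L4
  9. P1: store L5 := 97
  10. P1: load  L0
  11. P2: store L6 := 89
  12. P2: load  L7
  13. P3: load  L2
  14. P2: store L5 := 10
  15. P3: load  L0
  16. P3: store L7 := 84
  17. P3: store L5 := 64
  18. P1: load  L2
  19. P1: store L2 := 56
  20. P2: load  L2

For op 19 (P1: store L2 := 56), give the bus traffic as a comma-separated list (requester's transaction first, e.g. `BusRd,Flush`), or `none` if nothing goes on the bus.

[1] P1: load  L4 | P0:I, P1:E(90), P2:I, P3:I | bus: BusRd
[2] P2: store L2 := 17 | P0:I, P1:I, P2:M(17), P3:I | bus: BusRdX
[3] P0: store L5 := 90 | P0:M(90), P1:I, P2:I, P3:I | bus: BusRdX
[4] P0: store L4 := 45 | P0:M(45), P1:I, P2:I, P3:I | bus: BusRdX
[5] P2: load  L2 | P0:I, P1:I, P2:M(17), P3:I | bus: none
[6] P3: load  L5 | P0:O(90), P1:I, P2:I, P3:S(90) | bus: BusRd
[7] P1: store L4 := 62 | P0:I, P1:M(62), P2:I, P3:I | bus: BusRdX,Flush
[8] P1: load  L4 | P0:I, P1:M(62), P2:I, P3:I | bus: none
[9] P1: store L5 := 97 | P0:I, P1:M(97), P2:I, P3:I | bus: BusRdX,Flush
[10] P1: load  L0 | P0:I, P1:E(20), P2:I, P3:I | bus: BusRd
[11] P2: store L6 := 89 | P0:I, P1:I, P2:M(89), P3:I | bus: BusRdX
[12] P2: load  L7 | P0:I, P1:I, P2:E(50), P3:I | bus: BusRd
[13] P3: load  L2 | P0:I, P1:I, P2:O(17), P3:S(17) | bus: BusRd
[14] P2: store L5 := 10 | P0:I, P1:I, P2:M(10), P3:I | bus: BusRdX,Flush
[15] P3: load  L0 | P0:I, P1:S(20), P2:I, P3:S(20) | bus: BusRd
[16] P3: store L7 := 84 | P0:I, P1:I, P2:I, P3:M(84) | bus: BusRdX
[17] P3: store L5 := 64 | P0:I, P1:I, P2:I, P3:M(64) | bus: BusRdX,Flush
[18] P1: load  L2 | P0:I, P1:S(17), P2:O(17), P3:S(17) | bus: BusRd
[19] P1: store L2 := 56 | P0:I, P1:M(56), P2:I, P3:I | bus: BusUpgr,Flush
[20] P2: load  L2 | P0:I, P1:O(56), P2:S(56), P3:I | bus: BusRd

bus = BusUpgr,Flush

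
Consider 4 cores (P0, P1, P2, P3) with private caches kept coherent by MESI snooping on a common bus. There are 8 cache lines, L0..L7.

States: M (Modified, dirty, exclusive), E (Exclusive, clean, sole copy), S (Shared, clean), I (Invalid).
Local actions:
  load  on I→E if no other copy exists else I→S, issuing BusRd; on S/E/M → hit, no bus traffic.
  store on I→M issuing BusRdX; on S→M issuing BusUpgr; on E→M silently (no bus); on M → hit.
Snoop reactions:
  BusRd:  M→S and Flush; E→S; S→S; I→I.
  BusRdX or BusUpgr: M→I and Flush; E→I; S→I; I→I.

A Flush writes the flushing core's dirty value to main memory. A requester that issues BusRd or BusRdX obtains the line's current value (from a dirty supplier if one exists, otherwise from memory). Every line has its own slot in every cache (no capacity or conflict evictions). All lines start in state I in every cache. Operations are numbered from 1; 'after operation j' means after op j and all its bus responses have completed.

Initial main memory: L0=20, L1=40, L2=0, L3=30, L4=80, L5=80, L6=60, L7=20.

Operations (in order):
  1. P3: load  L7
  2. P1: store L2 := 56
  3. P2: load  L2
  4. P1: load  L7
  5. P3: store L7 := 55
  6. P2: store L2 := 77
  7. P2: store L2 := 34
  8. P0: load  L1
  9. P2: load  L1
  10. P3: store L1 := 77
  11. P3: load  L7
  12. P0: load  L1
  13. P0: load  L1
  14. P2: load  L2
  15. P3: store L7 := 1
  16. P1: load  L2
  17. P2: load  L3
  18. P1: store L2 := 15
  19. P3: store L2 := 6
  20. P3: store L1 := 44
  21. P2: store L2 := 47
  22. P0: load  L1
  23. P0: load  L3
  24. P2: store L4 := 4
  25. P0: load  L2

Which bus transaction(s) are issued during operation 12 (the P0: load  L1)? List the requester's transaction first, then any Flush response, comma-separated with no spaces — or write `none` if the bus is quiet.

bus = BusRd,Flush

  op1 P3: load  L7 → I/I/I/E on L7; bus BusRd; mem=20
  op2 P1: store L2 := 56 → I/M/I/I on L2; bus BusRdX; mem=0
  op3 P2: load  L2 → I/S/S/I on L2; bus BusRd Flush; mem=56
  op4 P1: load  L7 → I/S/I/S on L7; bus BusRd; mem=20
  op5 P3: store L7 := 55 → I/I/I/M on L7; bus BusUpgr; mem=20
  op6 P2: store L2 := 77 → I/I/M/I on L2; bus BusUpgr; mem=56
  op7 P2: store L2 := 34 → I/I/M/I on L2; bus (none); mem=56
  op8 P0: load  L1 → E/I/I/I on L1; bus BusRd; mem=40
  op9 P2: load  L1 → S/I/S/I on L1; bus BusRd; mem=40
  op10 P3: store L1 := 77 → I/I/I/M on L1; bus BusRdX; mem=40
  op11 P3: load  L7 → I/I/I/M on L7; bus (none); mem=20
  op12 P0: load  L1 → S/I/I/S on L1; bus BusRd Flush; mem=77
  op13 P0: load  L1 → S/I/I/S on L1; bus (none); mem=77
  op14 P2: load  L2 → I/I/M/I on L2; bus (none); mem=56
  op15 P3: store L7 := 1 → I/I/I/M on L7; bus (none); mem=20
  op16 P1: load  L2 → I/S/S/I on L2; bus BusRd Flush; mem=34
  op17 P2: load  L3 → I/I/E/I on L3; bus BusRd; mem=30
  op18 P1: store L2 := 15 → I/M/I/I on L2; bus BusUpgr; mem=34
  op19 P3: store L2 := 6 → I/I/I/M on L2; bus BusRdX Flush; mem=15
  op20 P3: store L1 := 44 → I/I/I/M on L1; bus BusUpgr; mem=77
  op21 P2: store L2 := 47 → I/I/M/I on L2; bus BusRdX Flush; mem=6
  op22 P0: load  L1 → S/I/I/S on L1; bus BusRd Flush; mem=44
  op23 P0: load  L3 → S/I/S/I on L3; bus BusRd; mem=30
  op24 P2: store L4 := 4 → I/I/M/I on L4; bus BusRdX; mem=80
  op25 P0: load  L2 → S/I/S/I on L2; bus BusRd Flush; mem=47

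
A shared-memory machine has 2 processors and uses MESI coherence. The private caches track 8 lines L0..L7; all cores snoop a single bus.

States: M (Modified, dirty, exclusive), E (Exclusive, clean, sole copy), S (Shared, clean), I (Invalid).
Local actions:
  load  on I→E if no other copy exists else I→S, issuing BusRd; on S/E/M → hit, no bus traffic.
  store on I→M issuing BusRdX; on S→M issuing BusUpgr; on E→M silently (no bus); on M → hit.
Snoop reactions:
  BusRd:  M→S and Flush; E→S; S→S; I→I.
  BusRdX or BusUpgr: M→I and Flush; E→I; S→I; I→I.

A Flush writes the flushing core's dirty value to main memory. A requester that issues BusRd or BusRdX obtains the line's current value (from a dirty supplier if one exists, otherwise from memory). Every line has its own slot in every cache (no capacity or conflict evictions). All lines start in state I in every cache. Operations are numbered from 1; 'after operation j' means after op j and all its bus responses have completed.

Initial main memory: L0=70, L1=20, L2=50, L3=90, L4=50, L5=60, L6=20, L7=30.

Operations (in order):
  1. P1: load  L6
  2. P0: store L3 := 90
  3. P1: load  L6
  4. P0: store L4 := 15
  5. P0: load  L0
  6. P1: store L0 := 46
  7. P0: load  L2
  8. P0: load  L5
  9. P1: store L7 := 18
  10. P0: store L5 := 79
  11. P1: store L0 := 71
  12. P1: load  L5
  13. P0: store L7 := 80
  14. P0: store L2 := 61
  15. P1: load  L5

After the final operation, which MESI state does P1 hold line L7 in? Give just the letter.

1. P1: load  L6  bus=[BusRd]  L6: P0=I P1=E  mem[L6]=20
2. P0: store L3 := 90  bus=[BusRdX]  L3: P0=M P1=I  mem[L3]=90
3. P1: load  L6  bus=[-]  L6: P0=I P1=E  mem[L6]=20
4. P0: store L4 := 15  bus=[BusRdX]  L4: P0=M P1=I  mem[L4]=50
5. P0: load  L0  bus=[BusRd]  L0: P0=E P1=I  mem[L0]=70
6. P1: store L0 := 46  bus=[BusRdX]  L0: P0=I P1=M  mem[L0]=70
7. P0: load  L2  bus=[BusRd]  L2: P0=E P1=I  mem[L2]=50
8. P0: load  L5  bus=[BusRd]  L5: P0=E P1=I  mem[L5]=60
9. P1: store L7 := 18  bus=[BusRdX]  L7: P0=I P1=M  mem[L7]=30
10. P0: store L5 := 79  bus=[-]  L5: P0=M P1=I  mem[L5]=60
11. P1: store L0 := 71  bus=[-]  L0: P0=I P1=M  mem[L0]=70
12. P1: load  L5  bus=[BusRd,Flush]  L5: P0=S P1=S  mem[L5]=79
13. P0: store L7 := 80  bus=[BusRdX,Flush]  L7: P0=M P1=I  mem[L7]=18
14. P0: store L2 := 61  bus=[-]  L2: P0=M P1=I  mem[L2]=50
15. P1: load  L5  bus=[-]  L5: P0=S P1=S  mem[L5]=79

state = I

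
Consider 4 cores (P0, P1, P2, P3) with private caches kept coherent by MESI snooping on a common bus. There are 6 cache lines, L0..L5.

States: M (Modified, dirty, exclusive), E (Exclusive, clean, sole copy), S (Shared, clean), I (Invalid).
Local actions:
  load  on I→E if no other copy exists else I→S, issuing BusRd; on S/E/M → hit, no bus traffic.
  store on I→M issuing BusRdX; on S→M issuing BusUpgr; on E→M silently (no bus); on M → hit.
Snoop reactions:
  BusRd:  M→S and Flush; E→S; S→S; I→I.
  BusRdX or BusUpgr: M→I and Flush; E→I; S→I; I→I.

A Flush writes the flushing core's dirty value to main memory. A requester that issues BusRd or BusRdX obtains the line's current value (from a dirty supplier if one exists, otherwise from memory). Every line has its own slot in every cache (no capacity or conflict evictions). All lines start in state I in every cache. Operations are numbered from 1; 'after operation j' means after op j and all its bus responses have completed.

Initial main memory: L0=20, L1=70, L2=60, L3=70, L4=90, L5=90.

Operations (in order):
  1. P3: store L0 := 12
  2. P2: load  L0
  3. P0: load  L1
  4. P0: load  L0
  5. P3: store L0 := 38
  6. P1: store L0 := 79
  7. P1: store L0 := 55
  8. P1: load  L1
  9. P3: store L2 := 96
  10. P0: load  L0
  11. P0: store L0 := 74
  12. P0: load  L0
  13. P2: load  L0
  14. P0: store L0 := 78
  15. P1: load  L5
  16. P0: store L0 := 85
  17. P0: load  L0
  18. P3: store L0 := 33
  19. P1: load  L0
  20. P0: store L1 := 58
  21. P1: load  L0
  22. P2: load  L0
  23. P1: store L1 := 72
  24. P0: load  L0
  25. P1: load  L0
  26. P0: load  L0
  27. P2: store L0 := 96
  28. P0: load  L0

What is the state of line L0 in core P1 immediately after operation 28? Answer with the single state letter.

state = I

1. P3: store L0 := 12  bus=[BusRdX]  L0: P0=I P1=I P2=I P3=M  mem[L0]=20
2. P2: load  L0  bus=[BusRd,Flush]  L0: P0=I P1=I P2=S P3=S  mem[L0]=12
3. P0: load  L1  bus=[BusRd]  L1: P0=E P1=I P2=I P3=I  mem[L1]=70
4. P0: load  L0  bus=[BusRd]  L0: P0=S P1=I P2=S P3=S  mem[L0]=12
5. P3: store L0 := 38  bus=[BusUpgr]  L0: P0=I P1=I P2=I P3=M  mem[L0]=12
6. P1: store L0 := 79  bus=[BusRdX,Flush]  L0: P0=I P1=M P2=I P3=I  mem[L0]=38
7. P1: store L0 := 55  bus=[-]  L0: P0=I P1=M P2=I P3=I  mem[L0]=38
8. P1: load  L1  bus=[BusRd]  L1: P0=S P1=S P2=I P3=I  mem[L1]=70
9. P3: store L2 := 96  bus=[BusRdX]  L2: P0=I P1=I P2=I P3=M  mem[L2]=60
10. P0: load  L0  bus=[BusRd,Flush]  L0: P0=S P1=S P2=I P3=I  mem[L0]=55
11. P0: store L0 := 74  bus=[BusUpgr]  L0: P0=M P1=I P2=I P3=I  mem[L0]=55
12. P0: load  L0  bus=[-]  L0: P0=M P1=I P2=I P3=I  mem[L0]=55
13. P2: load  L0  bus=[BusRd,Flush]  L0: P0=S P1=I P2=S P3=I  mem[L0]=74
14. P0: store L0 := 78  bus=[BusUpgr]  L0: P0=M P1=I P2=I P3=I  mem[L0]=74
15. P1: load  L5  bus=[BusRd]  L5: P0=I P1=E P2=I P3=I  mem[L5]=90
16. P0: store L0 := 85  bus=[-]  L0: P0=M P1=I P2=I P3=I  mem[L0]=74
17. P0: load  L0  bus=[-]  L0: P0=M P1=I P2=I P3=I  mem[L0]=74
18. P3: store L0 := 33  bus=[BusRdX,Flush]  L0: P0=I P1=I P2=I P3=M  mem[L0]=85
19. P1: load  L0  bus=[BusRd,Flush]  L0: P0=I P1=S P2=I P3=S  mem[L0]=33
20. P0: store L1 := 58  bus=[BusUpgr]  L1: P0=M P1=I P2=I P3=I  mem[L1]=70
21. P1: load  L0  bus=[-]  L0: P0=I P1=S P2=I P3=S  mem[L0]=33
22. P2: load  L0  bus=[BusRd]  L0: P0=I P1=S P2=S P3=S  mem[L0]=33
23. P1: store L1 := 72  bus=[BusRdX,Flush]  L1: P0=I P1=M P2=I P3=I  mem[L1]=58
24. P0: load  L0  bus=[BusRd]  L0: P0=S P1=S P2=S P3=S  mem[L0]=33
25. P1: load  L0  bus=[-]  L0: P0=S P1=S P2=S P3=S  mem[L0]=33
26. P0: load  L0  bus=[-]  L0: P0=S P1=S P2=S P3=S  mem[L0]=33
27. P2: store L0 := 96  bus=[BusUpgr]  L0: P0=I P1=I P2=M P3=I  mem[L0]=33
28. P0: load  L0  bus=[BusRd,Flush]  L0: P0=S P1=I P2=S P3=I  mem[L0]=96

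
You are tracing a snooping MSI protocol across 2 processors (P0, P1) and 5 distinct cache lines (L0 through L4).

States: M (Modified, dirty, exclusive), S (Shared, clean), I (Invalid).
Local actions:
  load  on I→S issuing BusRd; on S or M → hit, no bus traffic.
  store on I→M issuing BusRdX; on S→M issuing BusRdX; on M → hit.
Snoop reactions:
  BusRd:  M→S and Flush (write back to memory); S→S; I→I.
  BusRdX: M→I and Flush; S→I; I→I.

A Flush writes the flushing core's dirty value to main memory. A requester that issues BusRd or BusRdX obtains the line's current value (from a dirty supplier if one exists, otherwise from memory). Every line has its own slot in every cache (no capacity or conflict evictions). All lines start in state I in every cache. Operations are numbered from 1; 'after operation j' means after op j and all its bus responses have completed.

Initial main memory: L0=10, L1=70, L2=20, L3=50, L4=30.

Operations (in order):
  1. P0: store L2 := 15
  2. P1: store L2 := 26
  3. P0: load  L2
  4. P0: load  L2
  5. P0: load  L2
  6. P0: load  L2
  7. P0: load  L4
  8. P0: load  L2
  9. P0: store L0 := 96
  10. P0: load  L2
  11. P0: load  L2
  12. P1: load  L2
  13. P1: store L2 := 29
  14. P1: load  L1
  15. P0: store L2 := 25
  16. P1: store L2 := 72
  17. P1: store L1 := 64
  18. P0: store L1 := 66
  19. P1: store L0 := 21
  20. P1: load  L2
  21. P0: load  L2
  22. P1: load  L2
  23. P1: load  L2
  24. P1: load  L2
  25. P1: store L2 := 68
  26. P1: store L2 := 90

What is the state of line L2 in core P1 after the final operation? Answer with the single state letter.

state = M

[1] P0: store L2 := 15 | P0:M(15), P1:I | bus: BusRdX
[2] P1: store L2 := 26 | P0:I, P1:M(26) | bus: BusRdX,Flush
[3] P0: load  L2 | P0:S(26), P1:S(26) | bus: BusRd,Flush
[4] P0: load  L2 | P0:S(26), P1:S(26) | bus: none
[5] P0: load  L2 | P0:S(26), P1:S(26) | bus: none
[6] P0: load  L2 | P0:S(26), P1:S(26) | bus: none
[7] P0: load  L4 | P0:S(30), P1:I | bus: BusRd
[8] P0: load  L2 | P0:S(26), P1:S(26) | bus: none
[9] P0: store L0 := 96 | P0:M(96), P1:I | bus: BusRdX
[10] P0: load  L2 | P0:S(26), P1:S(26) | bus: none
[11] P0: load  L2 | P0:S(26), P1:S(26) | bus: none
[12] P1: load  L2 | P0:S(26), P1:S(26) | bus: none
[13] P1: store L2 := 29 | P0:I, P1:M(29) | bus: BusRdX
[14] P1: load  L1 | P0:I, P1:S(70) | bus: BusRd
[15] P0: store L2 := 25 | P0:M(25), P1:I | bus: BusRdX,Flush
[16] P1: store L2 := 72 | P0:I, P1:M(72) | bus: BusRdX,Flush
[17] P1: store L1 := 64 | P0:I, P1:M(64) | bus: BusRdX
[18] P0: store L1 := 66 | P0:M(66), P1:I | bus: BusRdX,Flush
[19] P1: store L0 := 21 | P0:I, P1:M(21) | bus: BusRdX,Flush
[20] P1: load  L2 | P0:I, P1:M(72) | bus: none
[21] P0: load  L2 | P0:S(72), P1:S(72) | bus: BusRd,Flush
[22] P1: load  L2 | P0:S(72), P1:S(72) | bus: none
[23] P1: load  L2 | P0:S(72), P1:S(72) | bus: none
[24] P1: load  L2 | P0:S(72), P1:S(72) | bus: none
[25] P1: store L2 := 68 | P0:I, P1:M(68) | bus: BusRdX
[26] P1: store L2 := 90 | P0:I, P1:M(90) | bus: none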